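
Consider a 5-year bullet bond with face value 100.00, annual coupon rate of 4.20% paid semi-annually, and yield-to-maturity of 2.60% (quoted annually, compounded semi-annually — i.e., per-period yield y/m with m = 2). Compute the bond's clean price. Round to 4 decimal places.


Answer: Price = 107.4565

Derivation:
Coupon per period c = face * coupon_rate / m = 2.100000
Periods per year m = 2; per-period yield y/m = 0.013000
Number of cashflows N = 10
Cashflows (t years, CF_t, discount factor 1/(1+y/m)^(m*t), PV):
  t = 0.5000: CF_t = 2.100000, DF = 0.987167, PV = 2.073050
  t = 1.0000: CF_t = 2.100000, DF = 0.974498, PV = 2.046447
  t = 1.5000: CF_t = 2.100000, DF = 0.961992, PV = 2.020184
  t = 2.0000: CF_t = 2.100000, DF = 0.949647, PV = 1.994259
  t = 2.5000: CF_t = 2.100000, DF = 0.937460, PV = 1.968666
  t = 3.0000: CF_t = 2.100000, DF = 0.925429, PV = 1.943402
  t = 3.5000: CF_t = 2.100000, DF = 0.913553, PV = 1.918462
  t = 4.0000: CF_t = 2.100000, DF = 0.901829, PV = 1.893842
  t = 4.5000: CF_t = 2.100000, DF = 0.890256, PV = 1.869538
  t = 5.0000: CF_t = 102.100000, DF = 0.878831, PV = 89.728682
Price P = sum_t PV_t = 107.456532


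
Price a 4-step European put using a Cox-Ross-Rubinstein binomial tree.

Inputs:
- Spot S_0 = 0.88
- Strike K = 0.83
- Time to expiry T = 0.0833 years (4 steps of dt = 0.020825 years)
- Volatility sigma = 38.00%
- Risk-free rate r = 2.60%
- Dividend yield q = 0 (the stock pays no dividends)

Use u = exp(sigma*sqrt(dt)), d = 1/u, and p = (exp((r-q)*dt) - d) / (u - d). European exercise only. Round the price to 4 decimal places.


dt = T/N = 0.020825
u = exp(sigma*sqrt(dt)) = 1.056369; d = 1/u = 0.946639
p = (exp((r-q)*dt) - d) / (u - d) = 0.491230
Discount per step: exp(-r*dt) = 0.999459
Stock lattice S(k, i) with i counting down-moves:
  k=0: S(0,0) = 0.8800
  k=1: S(1,0) = 0.9296; S(1,1) = 0.8330
  k=2: S(2,0) = 0.9820; S(2,1) = 0.8800; S(2,2) = 0.7886
  k=3: S(3,0) = 1.0374; S(3,1) = 0.9296; S(3,2) = 0.8330; S(3,3) = 0.7465
  k=4: S(4,0) = 1.0958; S(4,1) = 0.9820; S(4,2) = 0.8800; S(4,3) = 0.7886; S(4,4) = 0.7067
Terminal payoffs V(N, i) = max(K - S_T, 0):
  V(4,0) = 0.000000; V(4,1) = 0.000000; V(4,2) = 0.000000; V(4,3) = 0.041409; V(4,4) = 0.123324
Backward induction: V(k, i) = exp(-r*dt) * [p * V(k+1, i) + (1-p) * V(k+1, i+1)].
  V(3,0) = exp(-r*dt) * [p*0.000000 + (1-p)*0.000000] = 0.000000
  V(3,1) = exp(-r*dt) * [p*0.000000 + (1-p)*0.000000] = 0.000000
  V(3,2) = exp(-r*dt) * [p*0.000000 + (1-p)*0.041409] = 0.021056
  V(3,3) = exp(-r*dt) * [p*0.041409 + (1-p)*0.123324] = 0.083040
  V(2,0) = exp(-r*dt) * [p*0.000000 + (1-p)*0.000000] = 0.000000
  V(2,1) = exp(-r*dt) * [p*0.000000 + (1-p)*0.021056] = 0.010707
  V(2,2) = exp(-r*dt) * [p*0.021056 + (1-p)*0.083040] = 0.052563
  V(1,0) = exp(-r*dt) * [p*0.000000 + (1-p)*0.010707] = 0.005445
  V(1,1) = exp(-r*dt) * [p*0.010707 + (1-p)*0.052563] = 0.031985
  V(0,0) = exp(-r*dt) * [p*0.005445 + (1-p)*0.031985] = 0.018937

Answer: Price = V(0,0) = 0.0189


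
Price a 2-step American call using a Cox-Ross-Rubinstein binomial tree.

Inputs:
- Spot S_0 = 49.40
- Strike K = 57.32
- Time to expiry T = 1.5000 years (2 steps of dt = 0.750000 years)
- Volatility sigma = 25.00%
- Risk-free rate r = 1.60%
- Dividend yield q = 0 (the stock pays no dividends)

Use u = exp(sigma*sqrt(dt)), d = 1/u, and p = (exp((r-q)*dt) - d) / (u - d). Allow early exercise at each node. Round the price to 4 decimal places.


Answer: Price = V(0,0) = 4.1302

Derivation:
dt = T/N = 0.750000
u = exp(sigma*sqrt(dt)) = 1.241731; d = 1/u = 0.805327
p = (exp((r-q)*dt) - d) / (u - d) = 0.473747
Discount per step: exp(-r*dt) = 0.988072
Stock lattice S(k, i) with i counting down-moves:
  k=0: S(0,0) = 49.4000
  k=1: S(1,0) = 61.3415; S(1,1) = 39.7832
  k=2: S(2,0) = 76.1697; S(2,1) = 49.4000; S(2,2) = 32.0385
Terminal payoffs V(N, i) = max(S_T - K, 0):
  V(2,0) = 18.849653; V(2,1) = 0.000000; V(2,2) = 0.000000
Backward induction: V(k, i) = exp(-r*dt) * [p * V(k+1, i) + (1-p) * V(k+1, i+1)]; then take max(V_cont, immediate exercise) for American.
  V(1,0) = exp(-r*dt) * [p*18.849653 + (1-p)*0.000000] = 8.823447; exercise = 4.021510; V(1,0) = max -> 8.823447
  V(1,1) = exp(-r*dt) * [p*0.000000 + (1-p)*0.000000] = 0.000000; exercise = 0.000000; V(1,1) = max -> 0.000000
  V(0,0) = exp(-r*dt) * [p*8.823447 + (1-p)*0.000000] = 4.130220; exercise = 0.000000; V(0,0) = max -> 4.130220


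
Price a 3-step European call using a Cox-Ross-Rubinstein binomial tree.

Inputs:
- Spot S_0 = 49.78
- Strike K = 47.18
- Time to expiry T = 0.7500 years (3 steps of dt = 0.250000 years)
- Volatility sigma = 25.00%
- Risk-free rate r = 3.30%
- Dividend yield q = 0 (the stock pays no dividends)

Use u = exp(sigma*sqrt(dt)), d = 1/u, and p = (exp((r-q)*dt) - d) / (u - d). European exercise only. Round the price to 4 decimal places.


Answer: Price = V(0,0) = 6.5015

Derivation:
dt = T/N = 0.250000
u = exp(sigma*sqrt(dt)) = 1.133148; d = 1/u = 0.882497
p = (exp((r-q)*dt) - d) / (u - d) = 0.501841
Discount per step: exp(-r*dt) = 0.991784
Stock lattice S(k, i) with i counting down-moves:
  k=0: S(0,0) = 49.7800
  k=1: S(1,0) = 56.4081; S(1,1) = 43.9307
  k=2: S(2,0) = 63.9188; S(2,1) = 49.7800; S(2,2) = 38.7687
  k=3: S(3,0) = 72.4295; S(3,1) = 56.4081; S(3,2) = 43.9307; S(3,3) = 34.2133
Terminal payoffs V(N, i) = max(S_T - K, 0):
  V(3,0) = 25.249473; V(3,1) = 9.228130; V(3,2) = 0.000000; V(3,3) = 0.000000
Backward induction: V(k, i) = exp(-r*dt) * [p * V(k+1, i) + (1-p) * V(k+1, i+1)].
  V(2,0) = exp(-r*dt) * [p*25.249473 + (1-p)*9.228130] = 17.126419
  V(2,1) = exp(-r*dt) * [p*9.228130 + (1-p)*0.000000] = 4.593005
  V(2,2) = exp(-r*dt) * [p*0.000000 + (1-p)*0.000000] = 0.000000
  V(1,0) = exp(-r*dt) * [p*17.126419 + (1-p)*4.593005] = 10.793372
  V(1,1) = exp(-r*dt) * [p*4.593005 + (1-p)*0.000000] = 2.286020
  V(0,0) = exp(-r*dt) * [p*10.793372 + (1-p)*2.286020] = 6.501499


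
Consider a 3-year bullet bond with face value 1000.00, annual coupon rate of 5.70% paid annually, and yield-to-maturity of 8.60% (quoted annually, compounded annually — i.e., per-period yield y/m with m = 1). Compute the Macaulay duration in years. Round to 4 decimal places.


Coupon per period c = face * coupon_rate / m = 57.000000
Periods per year m = 1; per-period yield y/m = 0.086000
Number of cashflows N = 3
Cashflows (t years, CF_t, discount factor 1/(1+y/m)^(m*t), PV):
  t = 1.0000: CF_t = 57.000000, DF = 0.920810, PV = 52.486188
  t = 2.0000: CF_t = 57.000000, DF = 0.847892, PV = 48.329823
  t = 3.0000: CF_t = 1057.000000, DF = 0.780747, PV = 825.249959
Price P = sum_t PV_t = 926.065970
Macaulay numerator sum_t t * PV_t:
  t * PV_t at t = 1.0000: 52.486188
  t * PV_t at t = 2.0000: 96.659646
  t * PV_t at t = 3.0000: 2475.749878
Macaulay duration D = (sum_t t * PV_t) / P = 2624.895712 / 926.065970 = 2.834459

Answer: Macaulay duration = 2.8345 years


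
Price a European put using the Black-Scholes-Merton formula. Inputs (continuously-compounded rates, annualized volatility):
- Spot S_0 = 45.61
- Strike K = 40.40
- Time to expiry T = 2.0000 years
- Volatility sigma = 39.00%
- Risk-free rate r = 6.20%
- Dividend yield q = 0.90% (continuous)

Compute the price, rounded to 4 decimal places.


Answer: Price = 4.8998

Derivation:
d1 = (ln(S/K) + (r - q + 0.5*sigma^2) * T) / (sigma * sqrt(T)) = 0.68788292
d2 = d1 - sigma * sqrt(T) = 0.13633963
exp(-rT) = 0.88337984; exp(-qT) = 0.98216103
P = K * exp(-rT) * N(-d2) - S_0 * exp(-qT) * N(-d1)
N(-d1) = 0.24576326; N(-d2) = 0.44577640
P = 40.4000 * 0.88337984 * 0.44577640 - 45.6100 * 0.98216103 * 0.24576326 = 4.8998


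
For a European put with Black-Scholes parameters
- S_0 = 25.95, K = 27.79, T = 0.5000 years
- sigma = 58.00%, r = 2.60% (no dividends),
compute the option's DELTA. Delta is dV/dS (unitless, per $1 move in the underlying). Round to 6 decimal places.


d1 = 0.0697240590; d2 = -0.3403978741
phi(d1) = 0.3979737401; exp(-qT) = 1.0000000000; exp(-rT) = 0.9870841350
N(-d1) = 0.4722066460
Delta = -exp(-qT) * N(-d1) = -1.0000000000 * 0.4722066460 = -0.472207

Answer: Delta = -0.472207


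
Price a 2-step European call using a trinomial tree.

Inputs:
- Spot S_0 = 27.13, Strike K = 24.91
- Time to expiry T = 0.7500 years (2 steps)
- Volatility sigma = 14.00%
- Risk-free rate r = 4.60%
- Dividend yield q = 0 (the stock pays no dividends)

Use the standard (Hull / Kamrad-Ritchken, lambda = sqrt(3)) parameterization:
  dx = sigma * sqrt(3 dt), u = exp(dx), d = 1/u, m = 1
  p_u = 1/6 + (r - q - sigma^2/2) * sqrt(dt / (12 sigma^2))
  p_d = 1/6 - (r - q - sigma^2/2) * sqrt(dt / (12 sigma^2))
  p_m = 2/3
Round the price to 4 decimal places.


Answer: Price = V(0,0) = 3.3643

Derivation:
dt = T/N = 0.375000; dx = sigma*sqrt(3*dt) = 0.148492
u = exp(dx) = 1.160084; d = 1/u = 0.862007
p_u = 0.212376, p_m = 0.666667, p_d = 0.120957
Discount per step: exp(-r*dt) = 0.982898
Stock lattice S(k, j) with j the centered position index:
  k=0: S(0,+0) = 27.1300
  k=1: S(1,-1) = 23.3862; S(1,+0) = 27.1300; S(1,+1) = 31.4731
  k=2: S(2,-2) = 20.1591; S(2,-1) = 23.3862; S(2,+0) = 27.1300; S(2,+1) = 31.4731; S(2,+2) = 36.5114
Terminal payoffs V(N, j) = max(S_T - K, 0):
  V(2,-2) = 0.000000; V(2,-1) = 0.000000; V(2,+0) = 2.220000; V(2,+1) = 6.563079; V(2,+2) = 11.601416
Backward induction: V(k, j) = exp(-r*dt) * [p_u * V(k+1, j+1) + p_m * V(k+1, j) + p_d * V(k+1, j-1)]
  V(1,-1) = exp(-r*dt) * [p_u*2.220000 + p_m*0.000000 + p_d*0.000000] = 0.463412
  V(1,+0) = exp(-r*dt) * [p_u*6.563079 + p_m*2.220000 + p_d*0.000000] = 2.824692
  V(1,+1) = exp(-r*dt) * [p_u*11.601416 + p_m*6.563079 + p_d*2.220000] = 6.986217
  V(0,+0) = exp(-r*dt) * [p_u*6.986217 + p_m*2.824692 + p_d*0.463412] = 3.364348


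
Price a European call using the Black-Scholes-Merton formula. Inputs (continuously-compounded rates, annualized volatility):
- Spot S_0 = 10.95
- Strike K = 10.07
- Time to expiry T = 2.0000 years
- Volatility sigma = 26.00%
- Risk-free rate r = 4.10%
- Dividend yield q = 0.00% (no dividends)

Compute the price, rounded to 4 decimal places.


d1 = (ln(S/K) + (r - q + 0.5*sigma^2) * T) / (sigma * sqrt(T)) = 0.63470652
d2 = d1 - sigma * sqrt(T) = 0.26701100
exp(-rT) = 0.92127196; exp(-qT) = 1.00000000
C = S_0 * exp(-qT) * N(d1) - K * exp(-rT) * N(d2)
N(d1) = 0.73719008; N(d2) = 0.60526965
C = 10.9500 * 1.00000000 * 0.73719008 - 10.0700 * 0.92127196 * 0.60526965 = 2.4570

Answer: Price = 2.4570


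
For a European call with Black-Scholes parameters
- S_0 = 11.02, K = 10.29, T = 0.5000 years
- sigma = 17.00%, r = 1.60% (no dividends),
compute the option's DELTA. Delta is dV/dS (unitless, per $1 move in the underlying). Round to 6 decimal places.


Answer: Delta = 0.757044

Derivation:
d1 = 0.6968267287; d2 = 0.5766185759
phi(d1) = 0.3129467352; exp(-qT) = 1.0000000000; exp(-rT) = 0.9920319148
N(d1) = 0.7570443817
Delta = exp(-qT) * N(d1) = 1.0000000000 * 0.7570443817 = 0.757044


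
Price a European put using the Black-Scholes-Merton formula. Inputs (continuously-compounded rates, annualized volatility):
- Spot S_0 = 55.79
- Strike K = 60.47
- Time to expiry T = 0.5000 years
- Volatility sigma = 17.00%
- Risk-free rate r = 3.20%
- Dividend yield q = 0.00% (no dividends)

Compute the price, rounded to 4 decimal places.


Answer: Price = 5.0116

Derivation:
d1 = (ln(S/K) + (r - q + 0.5*sigma^2) * T) / (sigma * sqrt(T)) = -0.47690386
d2 = d1 - sigma * sqrt(T) = -0.59711202
exp(-rT) = 0.98412732; exp(-qT) = 1.00000000
P = K * exp(-rT) * N(-d2) - S_0 * exp(-qT) * N(-d1)
N(-d1) = 0.68328471; N(-d2) = 0.72478370
P = 60.4700 * 0.98412732 * 0.72478370 - 55.7900 * 1.00000000 * 0.68328471 = 5.0116


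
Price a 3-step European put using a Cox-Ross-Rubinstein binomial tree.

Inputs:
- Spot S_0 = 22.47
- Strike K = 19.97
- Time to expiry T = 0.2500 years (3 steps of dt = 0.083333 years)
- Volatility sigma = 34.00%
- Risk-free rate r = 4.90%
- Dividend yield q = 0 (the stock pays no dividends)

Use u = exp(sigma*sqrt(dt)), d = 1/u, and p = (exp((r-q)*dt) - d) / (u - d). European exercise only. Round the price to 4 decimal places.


dt = T/N = 0.083333
u = exp(sigma*sqrt(dt)) = 1.103128; d = 1/u = 0.906513
p = (exp((r-q)*dt) - d) / (u - d) = 0.496293
Discount per step: exp(-r*dt) = 0.995925
Stock lattice S(k, i) with i counting down-moves:
  k=0: S(0,0) = 22.4700
  k=1: S(1,0) = 24.7873; S(1,1) = 20.3694
  k=2: S(2,0) = 27.3435; S(2,1) = 22.4700; S(2,2) = 18.4651
  k=3: S(3,0) = 30.1634; S(3,1) = 24.7873; S(3,2) = 20.3694; S(3,3) = 16.7389
Terminal payoffs V(N, i) = max(K - S_T, 0):
  V(3,0) = 0.000000; V(3,1) = 0.000000; V(3,2) = 0.000000; V(3,3) = 3.231149
Backward induction: V(k, i) = exp(-r*dt) * [p * V(k+1, i) + (1-p) * V(k+1, i+1)].
  V(2,0) = exp(-r*dt) * [p*0.000000 + (1-p)*0.000000] = 0.000000
  V(2,1) = exp(-r*dt) * [p*0.000000 + (1-p)*0.000000] = 0.000000
  V(2,2) = exp(-r*dt) * [p*0.000000 + (1-p)*3.231149] = 1.620920
  V(1,0) = exp(-r*dt) * [p*0.000000 + (1-p)*0.000000] = 0.000000
  V(1,1) = exp(-r*dt) * [p*0.000000 + (1-p)*1.620920] = 0.813142
  V(0,0) = exp(-r*dt) * [p*0.000000 + (1-p)*0.813142] = 0.407916

Answer: Price = V(0,0) = 0.4079


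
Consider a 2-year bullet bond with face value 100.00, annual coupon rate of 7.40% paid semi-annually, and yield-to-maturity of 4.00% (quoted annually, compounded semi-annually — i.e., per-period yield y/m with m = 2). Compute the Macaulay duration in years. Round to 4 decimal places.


Answer: Macaulay duration = 1.8991 years

Derivation:
Coupon per period c = face * coupon_rate / m = 3.700000
Periods per year m = 2; per-period yield y/m = 0.020000
Number of cashflows N = 4
Cashflows (t years, CF_t, discount factor 1/(1+y/m)^(m*t), PV):
  t = 0.5000: CF_t = 3.700000, DF = 0.980392, PV = 3.627451
  t = 1.0000: CF_t = 3.700000, DF = 0.961169, PV = 3.556324
  t = 1.5000: CF_t = 3.700000, DF = 0.942322, PV = 3.486593
  t = 2.0000: CF_t = 103.700000, DF = 0.923845, PV = 95.802771
Price P = sum_t PV_t = 106.473139
Macaulay numerator sum_t t * PV_t:
  t * PV_t at t = 0.5000: 1.813725
  t * PV_t at t = 1.0000: 3.556324
  t * PV_t at t = 1.5000: 5.229889
  t * PV_t at t = 2.0000: 191.605541
Macaulay duration D = (sum_t t * PV_t) / P = 202.205480 / 106.473139 = 1.899122


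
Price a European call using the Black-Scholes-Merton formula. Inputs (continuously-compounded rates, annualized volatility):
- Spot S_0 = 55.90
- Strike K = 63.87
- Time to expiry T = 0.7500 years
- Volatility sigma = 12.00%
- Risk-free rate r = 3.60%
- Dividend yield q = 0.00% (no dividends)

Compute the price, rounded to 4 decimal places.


d1 = (ln(S/K) + (r - q + 0.5*sigma^2) * T) / (sigma * sqrt(T)) = -0.97077009
d2 = d1 - sigma * sqrt(T) = -1.07469314
exp(-rT) = 0.97336124; exp(-qT) = 1.00000000
C = S_0 * exp(-qT) * N(d1) - K * exp(-rT) * N(d2)
N(d1) = 0.16583139; N(d2) = 0.14125607
C = 55.9000 * 1.00000000 * 0.16583139 - 63.8700 * 0.97336124 * 0.14125607 = 0.4883

Answer: Price = 0.4883


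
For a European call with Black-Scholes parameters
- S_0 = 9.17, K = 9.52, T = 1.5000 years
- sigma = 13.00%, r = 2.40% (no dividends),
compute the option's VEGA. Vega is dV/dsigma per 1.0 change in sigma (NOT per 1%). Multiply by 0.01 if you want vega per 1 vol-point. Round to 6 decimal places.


d1 = 0.0704538411; d2 = -0.0887629922
phi(d1) = 0.3979533844; exp(-qT) = 1.0000000000; exp(-rT) = 0.9646402935
Vega = S * exp(-qT) * phi(d1) * sqrt(T) = 9.1700 * 1.0000000000 * 0.3979533844 * 1.2247448714 = 4.469379

Answer: Vega = 4.469379


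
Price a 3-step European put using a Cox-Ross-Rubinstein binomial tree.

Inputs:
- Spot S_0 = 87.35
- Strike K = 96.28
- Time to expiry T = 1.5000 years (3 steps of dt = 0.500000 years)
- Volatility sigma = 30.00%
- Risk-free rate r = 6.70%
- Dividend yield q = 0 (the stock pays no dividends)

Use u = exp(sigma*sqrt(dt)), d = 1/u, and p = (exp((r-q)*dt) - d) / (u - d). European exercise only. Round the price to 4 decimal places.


Answer: Price = V(0,0) = 12.9950

Derivation:
dt = T/N = 0.500000
u = exp(sigma*sqrt(dt)) = 1.236311; d = 1/u = 0.808858
p = (exp((r-q)*dt) - d) / (u - d) = 0.526864
Discount per step: exp(-r*dt) = 0.967055
Stock lattice S(k, i) with i counting down-moves:
  k=0: S(0,0) = 87.3500
  k=1: S(1,0) = 107.9918; S(1,1) = 70.6537
  k=2: S(2,0) = 133.5114; S(2,1) = 87.3500; S(2,2) = 57.1488
  k=3: S(3,0) = 165.0617; S(3,1) = 107.9918; S(3,2) = 70.6537; S(3,3) = 46.2253
Terminal payoffs V(N, i) = max(K - S_T, 0):
  V(3,0) = 0.000000; V(3,1) = 0.000000; V(3,2) = 25.626263; V(3,3) = 50.054715
Backward induction: V(k, i) = exp(-r*dt) * [p * V(k+1, i) + (1-p) * V(k+1, i+1)].
  V(2,0) = exp(-r*dt) * [p*0.000000 + (1-p)*0.000000] = 0.000000
  V(2,1) = exp(-r*dt) * [p*0.000000 + (1-p)*25.626263] = 11.725267
  V(2,2) = exp(-r*dt) * [p*25.626263 + (1-p)*50.054715] = 35.959214
  V(1,0) = exp(-r*dt) * [p*0.000000 + (1-p)*11.725267] = 5.364883
  V(1,1) = exp(-r*dt) * [p*11.725267 + (1-p)*35.959214] = 22.427192
  V(0,0) = exp(-r*dt) * [p*5.364883 + (1-p)*22.427192] = 12.994976


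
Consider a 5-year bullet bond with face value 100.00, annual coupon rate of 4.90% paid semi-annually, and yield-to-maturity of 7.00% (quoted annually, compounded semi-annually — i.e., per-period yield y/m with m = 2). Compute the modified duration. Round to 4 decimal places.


Coupon per period c = face * coupon_rate / m = 2.450000
Periods per year m = 2; per-period yield y/m = 0.035000
Number of cashflows N = 10
Cashflows (t years, CF_t, discount factor 1/(1+y/m)^(m*t), PV):
  t = 0.5000: CF_t = 2.450000, DF = 0.966184, PV = 2.367150
  t = 1.0000: CF_t = 2.450000, DF = 0.933511, PV = 2.287101
  t = 1.5000: CF_t = 2.450000, DF = 0.901943, PV = 2.209760
  t = 2.0000: CF_t = 2.450000, DF = 0.871442, PV = 2.135033
  t = 2.5000: CF_t = 2.450000, DF = 0.841973, PV = 2.062834
  t = 3.0000: CF_t = 2.450000, DF = 0.813501, PV = 1.993077
  t = 3.5000: CF_t = 2.450000, DF = 0.785991, PV = 1.925678
  t = 4.0000: CF_t = 2.450000, DF = 0.759412, PV = 1.860558
  t = 4.5000: CF_t = 2.450000, DF = 0.733731, PV = 1.797641
  t = 5.0000: CF_t = 102.450000, DF = 0.708919, PV = 72.628732
Price P = sum_t PV_t = 91.267564
First compute Macaulay numerator sum_t t * PV_t:
  t * PV_t at t = 0.5000: 1.183575
  t * PV_t at t = 1.0000: 2.287101
  t * PV_t at t = 1.5000: 3.314639
  t * PV_t at t = 2.0000: 4.270067
  t * PV_t at t = 2.5000: 5.157086
  t * PV_t at t = 3.0000: 5.979230
  t * PV_t at t = 3.5000: 6.739872
  t * PV_t at t = 4.0000: 7.442233
  t * PV_t at t = 4.5000: 8.089384
  t * PV_t at t = 5.0000: 363.143662
Macaulay duration D = 407.606850 / 91.267564 = 4.466065
Modified duration = D / (1 + y/m) = 4.466065 / (1 + 0.035000) = 4.315038

Answer: Modified duration = 4.3150


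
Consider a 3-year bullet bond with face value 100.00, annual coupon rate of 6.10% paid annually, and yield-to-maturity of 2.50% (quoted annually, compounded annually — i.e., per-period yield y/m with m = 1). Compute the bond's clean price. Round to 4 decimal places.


Coupon per period c = face * coupon_rate / m = 6.100000
Periods per year m = 1; per-period yield y/m = 0.025000
Number of cashflows N = 3
Cashflows (t years, CF_t, discount factor 1/(1+y/m)^(m*t), PV):
  t = 1.0000: CF_t = 6.100000, DF = 0.975610, PV = 5.951220
  t = 2.0000: CF_t = 6.100000, DF = 0.951814, PV = 5.806068
  t = 3.0000: CF_t = 106.100000, DF = 0.928599, PV = 98.524397
Price P = sum_t PV_t = 110.281685

Answer: Price = 110.2817


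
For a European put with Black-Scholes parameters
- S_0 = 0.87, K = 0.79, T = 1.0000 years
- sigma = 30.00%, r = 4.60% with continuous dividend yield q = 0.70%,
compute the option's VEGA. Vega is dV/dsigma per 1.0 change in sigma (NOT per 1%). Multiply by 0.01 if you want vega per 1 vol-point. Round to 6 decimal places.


Answer: Vega = 0.287618

Derivation:
d1 = 0.6015342206; d2 = 0.3015342206
phi(d1) = 0.3329176082; exp(-qT) = 0.9930244429; exp(-rT) = 0.9550419622
Vega = S * exp(-qT) * phi(d1) * sqrt(T) = 0.8700 * 0.9930244429 * 0.3329176082 * 1.0000000000 = 0.287618


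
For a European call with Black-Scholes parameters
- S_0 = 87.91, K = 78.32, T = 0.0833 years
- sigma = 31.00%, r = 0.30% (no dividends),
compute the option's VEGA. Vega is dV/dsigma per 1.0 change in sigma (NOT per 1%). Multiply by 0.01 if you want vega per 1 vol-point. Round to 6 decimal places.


d1 = 1.3385622808; d2 = 1.2490908887
phi(d1) = 0.1628683582; exp(-qT) = 1.0000000000; exp(-rT) = 0.9997501312
Vega = S * exp(-qT) * phi(d1) * sqrt(T) = 87.9100 * 1.0000000000 * 0.1628683582 * 0.2886173938 = 4.132354

Answer: Vega = 4.132354


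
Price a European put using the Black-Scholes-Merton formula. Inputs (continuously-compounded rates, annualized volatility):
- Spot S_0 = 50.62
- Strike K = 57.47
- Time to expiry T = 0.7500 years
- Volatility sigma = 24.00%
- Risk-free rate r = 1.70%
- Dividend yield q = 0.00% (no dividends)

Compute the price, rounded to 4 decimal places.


d1 = (ln(S/K) + (r - q + 0.5*sigma^2) * T) / (sigma * sqrt(T)) = -0.44535990
d2 = d1 - sigma * sqrt(T) = -0.65320600
exp(-rT) = 0.98733094; exp(-qT) = 1.00000000
P = K * exp(-rT) * N(-d2) - S_0 * exp(-qT) * N(-d1)
N(-d1) = 0.67197016; N(-d2) = 0.74318826
P = 57.4700 * 0.98733094 * 0.74318826 - 50.6200 * 1.00000000 * 0.67197016 = 8.1548

Answer: Price = 8.1548


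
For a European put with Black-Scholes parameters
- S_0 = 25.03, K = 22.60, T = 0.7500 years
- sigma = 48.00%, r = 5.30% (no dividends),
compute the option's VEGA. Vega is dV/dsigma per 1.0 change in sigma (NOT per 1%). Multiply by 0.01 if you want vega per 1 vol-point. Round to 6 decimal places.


d1 = 0.5491447820; d2 = 0.1334525882
phi(d1) = 0.3431050780; exp(-qT) = 1.0000000000; exp(-rT) = 0.9610296665
Vega = S * exp(-qT) * phi(d1) * sqrt(T) = 25.0300 * 1.0000000000 * 0.3431050780 * 0.8660254038 = 7.437357

Answer: Vega = 7.437357


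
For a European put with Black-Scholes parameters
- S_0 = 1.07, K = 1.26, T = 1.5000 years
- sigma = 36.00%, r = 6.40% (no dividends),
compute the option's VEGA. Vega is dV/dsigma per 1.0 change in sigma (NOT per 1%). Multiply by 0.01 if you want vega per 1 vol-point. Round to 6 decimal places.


Answer: Vega = 0.521616

Derivation:
d1 = 0.0674674017; d2 = -0.3734407520
phi(d1) = 0.3980353501; exp(-qT) = 1.0000000000; exp(-rT) = 0.9084640161
Vega = S * exp(-qT) * phi(d1) * sqrt(T) = 1.0700 * 1.0000000000 * 0.3980353501 * 1.2247448714 = 0.521616


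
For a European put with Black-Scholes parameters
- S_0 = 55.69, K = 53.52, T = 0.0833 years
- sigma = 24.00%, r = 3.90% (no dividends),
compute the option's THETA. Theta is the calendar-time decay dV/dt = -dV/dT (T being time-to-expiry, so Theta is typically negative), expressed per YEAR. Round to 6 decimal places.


Answer: Theta = -6.872050

Derivation:
d1 = 0.6553214677; d2 = 0.5860532931
phi(d1) = 0.3218525858; exp(-qT) = 1.0000000000; exp(-rT) = 0.9967565713
Theta = -S*exp(-qT)*phi(d1)*sigma/(2*sqrt(T)) + r*K*exp(-rT)*N(-d2) - q*S*exp(-qT)*N(-d1)
N(-d1) = 0.2561304009; N(-d2) = 0.2789198511; sqrt(T) = 0.2886173938
Term 1 = -55.6900 * 1.0000000000 * 0.3218525858 * 0.2400 / (2 * 0.2886173938) = -7.4523452383
Term 2 = 0.0390 * 53.5200 * 0.9967565713 * 0.2789198511 = 0.5802955551
Term 3 = 0 (no dividend yield, q = 0)
Theta = -7.4523452383 + (0.5802955551) + (0.0000000000) = -6.872050


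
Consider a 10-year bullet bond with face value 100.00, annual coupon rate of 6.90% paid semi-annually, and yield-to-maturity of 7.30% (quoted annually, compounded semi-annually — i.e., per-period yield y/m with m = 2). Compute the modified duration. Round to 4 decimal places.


Answer: Modified duration = 7.0833

Derivation:
Coupon per period c = face * coupon_rate / m = 3.450000
Periods per year m = 2; per-period yield y/m = 0.036500
Number of cashflows N = 20
Cashflows (t years, CF_t, discount factor 1/(1+y/m)^(m*t), PV):
  t = 0.5000: CF_t = 3.450000, DF = 0.964785, PV = 3.328509
  t = 1.0000: CF_t = 3.450000, DF = 0.930811, PV = 3.211297
  t = 1.5000: CF_t = 3.450000, DF = 0.898033, PV = 3.098212
  t = 2.0000: CF_t = 3.450000, DF = 0.866409, PV = 2.989110
  t = 2.5000: CF_t = 3.450000, DF = 0.835898, PV = 2.883849
  t = 3.0000: CF_t = 3.450000, DF = 0.806462, PV = 2.782296
  t = 3.5000: CF_t = 3.450000, DF = 0.778063, PV = 2.684318
  t = 4.0000: CF_t = 3.450000, DF = 0.750664, PV = 2.589791
  t = 4.5000: CF_t = 3.450000, DF = 0.724230, PV = 2.498592
  t = 5.0000: CF_t = 3.450000, DF = 0.698726, PV = 2.410605
  t = 5.5000: CF_t = 3.450000, DF = 0.674121, PV = 2.325716
  t = 6.0000: CF_t = 3.450000, DF = 0.650382, PV = 2.243817
  t = 6.5000: CF_t = 3.450000, DF = 0.627479, PV = 2.164802
  t = 7.0000: CF_t = 3.450000, DF = 0.605382, PV = 2.088569
  t = 7.5000: CF_t = 3.450000, DF = 0.584064, PV = 2.015021
  t = 8.0000: CF_t = 3.450000, DF = 0.563496, PV = 1.944062
  t = 8.5000: CF_t = 3.450000, DF = 0.543653, PV = 1.875603
  t = 9.0000: CF_t = 3.450000, DF = 0.524508, PV = 1.809554
  t = 9.5000: CF_t = 3.450000, DF = 0.506038, PV = 1.745831
  t = 10.0000: CF_t = 103.450000, DF = 0.488218, PV = 50.506162
Price P = sum_t PV_t = 97.195716
First compute Macaulay numerator sum_t t * PV_t:
  t * PV_t at t = 0.5000: 1.664255
  t * PV_t at t = 1.0000: 3.211297
  t * PV_t at t = 1.5000: 4.647318
  t * PV_t at t = 2.0000: 5.978220
  t * PV_t at t = 2.5000: 7.209623
  t * PV_t at t = 3.0000: 8.346887
  t * PV_t at t = 3.5000: 9.395113
  t * PV_t at t = 4.0000: 10.359162
  t * PV_t at t = 4.5000: 11.243664
  t * PV_t at t = 5.0000: 12.053024
  t * PV_t at t = 5.5000: 12.791439
  t * PV_t at t = 6.0000: 13.462901
  t * PV_t at t = 6.5000: 14.071211
  t * PV_t at t = 7.0000: 14.619982
  t * PV_t at t = 7.5000: 15.112655
  t * PV_t at t = 8.0000: 15.552499
  t * PV_t at t = 8.5000: 15.942624
  t * PV_t at t = 9.0000: 16.285987
  t * PV_t at t = 9.5000: 16.585397
  t * PV_t at t = 10.0000: 505.061619
Macaulay duration D = 713.594878 / 97.195716 = 7.341835
Modified duration = D / (1 + y/m) = 7.341835 / (1 + 0.036500) = 7.083294


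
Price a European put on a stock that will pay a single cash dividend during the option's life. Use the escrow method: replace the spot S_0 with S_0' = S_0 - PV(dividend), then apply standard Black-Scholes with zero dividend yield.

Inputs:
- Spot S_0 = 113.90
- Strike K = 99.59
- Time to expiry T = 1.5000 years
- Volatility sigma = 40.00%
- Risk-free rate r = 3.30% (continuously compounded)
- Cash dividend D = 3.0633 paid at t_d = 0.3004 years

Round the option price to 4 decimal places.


PV(D) = D * exp(-r * t_d) = 3.0633 * 0.99013577 = 3.03308292
S_0' = S_0 - PV(D) = 113.9000 - 3.03308292 = 110.86691708
d1 = (ln(S_0'/K) + (r + sigma^2/2)*T) / (sigma*sqrt(T)) = 0.56495190
d2 = d1 - sigma*sqrt(T) = 0.07505396
exp(-rT) = 0.95170516
N(-d1) = 0.28605324; N(-d2) = 0.47008589
P = K * exp(-rT) * N(-d2) - S_0' * N(-d1) = 99.5900 * 0.95170516 * 0.47008589 - 110.86691708 * 0.28605324 = 12.8410

Answer: Price = 12.8410


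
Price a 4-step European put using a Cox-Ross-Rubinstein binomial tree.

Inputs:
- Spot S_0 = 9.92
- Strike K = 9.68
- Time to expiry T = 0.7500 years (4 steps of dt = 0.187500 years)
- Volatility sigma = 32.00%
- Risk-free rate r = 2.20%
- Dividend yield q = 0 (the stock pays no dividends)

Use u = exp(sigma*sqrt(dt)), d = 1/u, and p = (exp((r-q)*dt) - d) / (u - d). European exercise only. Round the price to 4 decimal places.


Answer: Price = V(0,0) = 0.8590

Derivation:
dt = T/N = 0.187500
u = exp(sigma*sqrt(dt)) = 1.148623; d = 1/u = 0.870607
p = (exp((r-q)*dt) - d) / (u - d) = 0.480282
Discount per step: exp(-r*dt) = 0.995883
Stock lattice S(k, i) with i counting down-moves:
  k=0: S(0,0) = 9.9200
  k=1: S(1,0) = 11.3943; S(1,1) = 8.6364
  k=2: S(2,0) = 13.0878; S(2,1) = 9.9200; S(2,2) = 7.5189
  k=3: S(3,0) = 15.0330; S(3,1) = 11.3943; S(3,2) = 8.6364; S(3,3) = 6.5460
  k=4: S(4,0) = 17.2672; S(4,1) = 13.0878; S(4,2) = 9.9200; S(4,3) = 7.5189; S(4,4) = 5.6990
Terminal payoffs V(N, i) = max(K - S_T, 0):
  V(4,0) = 0.000000; V(4,1) = 0.000000; V(4,2) = 0.000000; V(4,3) = 2.161063; V(4,4) = 3.980966
Backward induction: V(k, i) = exp(-r*dt) * [p * V(k+1, i) + (1-p) * V(k+1, i+1)].
  V(3,0) = exp(-r*dt) * [p*0.000000 + (1-p)*0.000000] = 0.000000
  V(3,1) = exp(-r*dt) * [p*0.000000 + (1-p)*0.000000] = 0.000000
  V(3,2) = exp(-r*dt) * [p*0.000000 + (1-p)*2.161063] = 1.118519
  V(3,3) = exp(-r*dt) * [p*2.161063 + (1-p)*3.980966] = 3.094109
  V(2,0) = exp(-r*dt) * [p*0.000000 + (1-p)*0.000000] = 0.000000
  V(2,1) = exp(-r*dt) * [p*0.000000 + (1-p)*1.118519] = 0.578921
  V(2,2) = exp(-r*dt) * [p*1.118519 + (1-p)*3.094109] = 2.136438
  V(1,0) = exp(-r*dt) * [p*0.000000 + (1-p)*0.578921] = 0.299637
  V(1,1) = exp(-r*dt) * [p*0.578921 + (1-p)*2.136438] = 1.382675
  V(0,0) = exp(-r*dt) * [p*0.299637 + (1-p)*1.382675] = 0.858961


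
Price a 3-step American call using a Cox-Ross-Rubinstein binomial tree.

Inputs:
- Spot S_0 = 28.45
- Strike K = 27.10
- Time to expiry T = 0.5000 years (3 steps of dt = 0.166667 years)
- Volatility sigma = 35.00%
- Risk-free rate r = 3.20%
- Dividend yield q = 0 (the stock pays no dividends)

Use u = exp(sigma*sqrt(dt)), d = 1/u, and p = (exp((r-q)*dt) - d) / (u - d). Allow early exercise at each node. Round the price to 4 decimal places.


Answer: Price = V(0,0) = 3.8748

Derivation:
dt = T/N = 0.166667
u = exp(sigma*sqrt(dt)) = 1.153599; d = 1/u = 0.866852
p = (exp((r-q)*dt) - d) / (u - d) = 0.482988
Discount per step: exp(-r*dt) = 0.994681
Stock lattice S(k, i) with i counting down-moves:
  k=0: S(0,0) = 28.4500
  k=1: S(1,0) = 32.8199; S(1,1) = 24.6619
  k=2: S(2,0) = 37.8610; S(2,1) = 28.4500; S(2,2) = 21.3783
  k=3: S(3,0) = 43.6764; S(3,1) = 32.8199; S(3,2) = 24.6619; S(3,3) = 18.5318
Terminal payoffs V(N, i) = max(S_T - K, 0):
  V(3,0) = 16.576442; V(3,1) = 5.719901; V(3,2) = 0.000000; V(3,3) = 0.000000
Backward induction: V(k, i) = exp(-r*dt) * [p * V(k+1, i) + (1-p) * V(k+1, i+1)]; then take max(V_cont, immediate exercise) for American.
  V(2,0) = exp(-r*dt) * [p*16.576442 + (1-p)*5.719901] = 10.905164; exercise = 10.761015; V(2,0) = max -> 10.905164
  V(2,1) = exp(-r*dt) * [p*5.719901 + (1-p)*0.000000] = 2.747949; exercise = 1.350000; V(2,1) = max -> 2.747949
  V(2,2) = exp(-r*dt) * [p*0.000000 + (1-p)*0.000000] = 0.000000; exercise = 0.000000; V(2,2) = max -> 0.000000
  V(1,0) = exp(-r*dt) * [p*10.905164 + (1-p)*2.747949] = 6.652213; exercise = 5.719901; V(1,0) = max -> 6.652213
  V(1,1) = exp(-r*dt) * [p*2.747949 + (1-p)*0.000000] = 1.320167; exercise = 0.000000; V(1,1) = max -> 1.320167
  V(0,0) = exp(-r*dt) * [p*6.652213 + (1-p)*1.320167] = 3.874761; exercise = 1.350000; V(0,0) = max -> 3.874761


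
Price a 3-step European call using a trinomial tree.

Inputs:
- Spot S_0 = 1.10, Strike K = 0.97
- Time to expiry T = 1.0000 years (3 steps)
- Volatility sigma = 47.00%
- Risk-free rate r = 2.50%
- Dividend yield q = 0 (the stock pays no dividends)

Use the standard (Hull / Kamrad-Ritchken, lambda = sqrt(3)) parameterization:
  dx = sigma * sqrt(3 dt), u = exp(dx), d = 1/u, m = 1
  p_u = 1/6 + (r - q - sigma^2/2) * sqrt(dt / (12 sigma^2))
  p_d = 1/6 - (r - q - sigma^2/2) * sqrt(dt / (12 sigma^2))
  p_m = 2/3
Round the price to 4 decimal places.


dt = T/N = 0.333333; dx = sigma*sqrt(3*dt) = 0.470000
u = exp(dx) = 1.599994; d = 1/u = 0.625002
p_u = 0.136365, p_m = 0.666667, p_d = 0.196968
Discount per step: exp(-r*dt) = 0.991701
Stock lattice S(k, j) with j the centered position index:
  k=0: S(0,+0) = 1.1000
  k=1: S(1,-1) = 0.6875; S(1,+0) = 1.1000; S(1,+1) = 1.7600
  k=2: S(2,-2) = 0.4297; S(2,-1) = 0.6875; S(2,+0) = 1.1000; S(2,+1) = 1.7600; S(2,+2) = 2.8160
  k=3: S(3,-3) = 0.2686; S(3,-2) = 0.4297; S(3,-1) = 0.6875; S(3,+0) = 1.1000; S(3,+1) = 1.7600; S(3,+2) = 2.8160; S(3,+3) = 4.5056
Terminal payoffs V(N, j) = max(S_T - K, 0):
  V(3,-3) = 0.000000; V(3,-2) = 0.000000; V(3,-1) = 0.000000; V(3,+0) = 0.130000; V(3,+1) = 0.789994; V(3,+2) = 1.845980; V(3,+3) = 3.535551
Backward induction: V(k, j) = exp(-r*dt) * [p_u * V(k+1, j+1) + p_m * V(k+1, j) + p_d * V(k+1, j-1)]
  V(2,-2) = exp(-r*dt) * [p_u*0.000000 + p_m*0.000000 + p_d*0.000000] = 0.000000
  V(2,-1) = exp(-r*dt) * [p_u*0.130000 + p_m*0.000000 + p_d*0.000000] = 0.017580
  V(2,+0) = exp(-r*dt) * [p_u*0.789994 + p_m*0.130000 + p_d*0.000000] = 0.192781
  V(2,+1) = exp(-r*dt) * [p_u*1.845980 + p_m*0.789994 + p_d*0.130000] = 0.797324
  V(2,+2) = exp(-r*dt) * [p_u*3.535551 + p_m*1.845980 + p_d*0.789994] = 1.852878
  V(1,-1) = exp(-r*dt) * [p_u*0.192781 + p_m*0.017580 + p_d*0.000000] = 0.037693
  V(1,+0) = exp(-r*dt) * [p_u*0.797324 + p_m*0.192781 + p_d*0.017580] = 0.238713
  V(1,+1) = exp(-r*dt) * [p_u*1.852878 + p_m*0.797324 + p_d*0.192781] = 0.815366
  V(0,+0) = exp(-r*dt) * [p_u*0.815366 + p_m*0.238713 + p_d*0.037693] = 0.275449

Answer: Price = V(0,0) = 0.2754


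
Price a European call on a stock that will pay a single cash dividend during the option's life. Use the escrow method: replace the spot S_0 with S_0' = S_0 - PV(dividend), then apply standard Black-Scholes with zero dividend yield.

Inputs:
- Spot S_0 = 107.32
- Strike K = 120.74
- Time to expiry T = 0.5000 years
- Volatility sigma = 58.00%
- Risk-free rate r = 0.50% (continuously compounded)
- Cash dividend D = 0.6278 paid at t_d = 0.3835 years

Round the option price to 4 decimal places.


Answer: Price = 12.3664

Derivation:
PV(D) = D * exp(-r * t_d) = 0.6278 * 0.99808434 = 0.62659735
S_0' = S_0 - PV(D) = 107.3200 - 0.62659735 = 106.69340265
d1 = (ln(S_0'/K) + (r + sigma^2/2)*T) / (sigma*sqrt(T)) = -0.09041250
d2 = d1 - sigma*sqrt(T) = -0.50053443
exp(-rT) = 0.99750312
N(d1) = 0.46397971; N(d2) = 0.30834941
C = S_0' * N(d1) - K * exp(-rT) * N(d2) = 106.69340265 * 0.46397971 - 120.7400 * 0.99750312 * 0.30834941 = 12.3664


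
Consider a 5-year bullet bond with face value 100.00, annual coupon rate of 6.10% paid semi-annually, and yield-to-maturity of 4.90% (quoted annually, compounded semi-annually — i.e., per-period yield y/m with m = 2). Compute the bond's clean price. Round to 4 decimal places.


Answer: Price = 105.2648

Derivation:
Coupon per period c = face * coupon_rate / m = 3.050000
Periods per year m = 2; per-period yield y/m = 0.024500
Number of cashflows N = 10
Cashflows (t years, CF_t, discount factor 1/(1+y/m)^(m*t), PV):
  t = 0.5000: CF_t = 3.050000, DF = 0.976086, PV = 2.977062
  t = 1.0000: CF_t = 3.050000, DF = 0.952744, PV = 2.905868
  t = 1.5000: CF_t = 3.050000, DF = 0.929960, PV = 2.836377
  t = 2.0000: CF_t = 3.050000, DF = 0.907721, PV = 2.768548
  t = 2.5000: CF_t = 3.050000, DF = 0.886013, PV = 2.702340
  t = 3.0000: CF_t = 3.050000, DF = 0.864825, PV = 2.637716
  t = 3.5000: CF_t = 3.050000, DF = 0.844143, PV = 2.574638
  t = 4.0000: CF_t = 3.050000, DF = 0.823957, PV = 2.513067
  t = 4.5000: CF_t = 3.050000, DF = 0.804252, PV = 2.452970
  t = 5.0000: CF_t = 103.050000, DF = 0.785019, PV = 80.896246
Price P = sum_t PV_t = 105.264832


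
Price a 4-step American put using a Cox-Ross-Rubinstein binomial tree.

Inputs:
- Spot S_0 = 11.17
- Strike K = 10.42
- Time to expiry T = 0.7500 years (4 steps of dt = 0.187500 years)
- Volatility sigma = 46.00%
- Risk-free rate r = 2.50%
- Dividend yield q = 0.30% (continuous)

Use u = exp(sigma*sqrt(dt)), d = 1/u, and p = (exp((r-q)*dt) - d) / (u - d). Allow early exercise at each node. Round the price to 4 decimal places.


dt = T/N = 0.187500
u = exp(sigma*sqrt(dt)) = 1.220409; d = 1/u = 0.819398
p = (exp((r-q)*dt) - d) / (u - d) = 0.460675
Discount per step: exp(-r*dt) = 0.995323
Stock lattice S(k, i) with i counting down-moves:
  k=0: S(0,0) = 11.1700
  k=1: S(1,0) = 13.6320; S(1,1) = 9.1527
  k=2: S(2,0) = 16.6366; S(2,1) = 11.1700; S(2,2) = 7.4997
  k=3: S(3,0) = 20.3034; S(3,1) = 13.6320; S(3,2) = 9.1527; S(3,3) = 6.1452
  k=4: S(4,0) = 24.7785; S(4,1) = 16.6366; S(4,2) = 11.1700; S(4,3) = 7.4997; S(4,4) = 5.0354
Terminal payoffs V(N, i) = max(K - S_T, 0):
  V(4,0) = 0.000000; V(4,1) = 0.000000; V(4,2) = 0.000000; V(4,3) = 2.920323; V(4,4) = 5.384624
Backward induction: V(k, i) = exp(-r*dt) * [p * V(k+1, i) + (1-p) * V(k+1, i+1)]; then take max(V_cont, immediate exercise) for American.
  V(3,0) = exp(-r*dt) * [p*0.000000 + (1-p)*0.000000] = 0.000000; exercise = 0.000000; V(3,0) = max -> 0.000000
  V(3,1) = exp(-r*dt) * [p*0.000000 + (1-p)*0.000000] = 0.000000; exercise = 0.000000; V(3,1) = max -> 0.000000
  V(3,2) = exp(-r*dt) * [p*0.000000 + (1-p)*2.920323] = 1.567637; exercise = 1.267329; V(3,2) = max -> 1.567637
  V(3,3) = exp(-r*dt) * [p*2.920323 + (1-p)*5.384624] = 4.229509; exercise = 4.274783; V(3,3) = max -> 4.274783
  V(2,0) = exp(-r*dt) * [p*0.000000 + (1-p)*0.000000] = 0.000000; exercise = 0.000000; V(2,0) = max -> 0.000000
  V(2,1) = exp(-r*dt) * [p*0.000000 + (1-p)*1.567637] = 0.841512; exercise = 0.000000; V(2,1) = max -> 0.841512
  V(2,2) = exp(-r*dt) * [p*1.567637 + (1-p)*4.274783] = 3.013509; exercise = 2.920323; V(2,2) = max -> 3.013509
  V(1,0) = exp(-r*dt) * [p*0.000000 + (1-p)*0.841512] = 0.451726; exercise = 0.000000; V(1,0) = max -> 0.451726
  V(1,1) = exp(-r*dt) * [p*0.841512 + (1-p)*3.013509] = 2.003510; exercise = 1.267329; V(1,1) = max -> 2.003510
  V(0,0) = exp(-r*dt) * [p*0.451726 + (1-p)*2.003510] = 1.282615; exercise = 0.000000; V(0,0) = max -> 1.282615

Answer: Price = V(0,0) = 1.2826


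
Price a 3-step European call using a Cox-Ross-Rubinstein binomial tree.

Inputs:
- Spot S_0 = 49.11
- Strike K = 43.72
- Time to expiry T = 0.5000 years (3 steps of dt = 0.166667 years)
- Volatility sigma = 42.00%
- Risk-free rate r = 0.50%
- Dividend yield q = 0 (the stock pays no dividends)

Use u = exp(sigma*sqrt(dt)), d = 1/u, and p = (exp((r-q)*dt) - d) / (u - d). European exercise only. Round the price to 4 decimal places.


dt = T/N = 0.166667
u = exp(sigma*sqrt(dt)) = 1.187042; d = 1/u = 0.842430
p = (exp((r-q)*dt) - d) / (u - d) = 0.459658
Discount per step: exp(-r*dt) = 0.999167
Stock lattice S(k, i) with i counting down-moves:
  k=0: S(0,0) = 49.1100
  k=1: S(1,0) = 58.2956; S(1,1) = 41.3718
  k=2: S(2,0) = 69.1993; S(2,1) = 49.1100; S(2,2) = 34.8528
  k=3: S(3,0) = 82.1425; S(3,1) = 58.2956; S(3,2) = 41.3718; S(3,3) = 29.3611
Terminal payoffs V(N, i) = max(S_T - K, 0):
  V(3,0) = 38.422499; V(3,1) = 14.575620; V(3,2) = 0.000000; V(3,3) = 0.000000
Backward induction: V(k, i) = exp(-r*dt) * [p * V(k+1, i) + (1-p) * V(k+1, i+1)].
  V(2,0) = exp(-r*dt) * [p*38.422499 + (1-p)*14.575620] = 25.515753
  V(2,1) = exp(-r*dt) * [p*14.575620 + (1-p)*0.000000] = 6.694217
  V(2,2) = exp(-r*dt) * [p*0.000000 + (1-p)*0.000000] = 0.000000
  V(1,0) = exp(-r*dt) * [p*25.515753 + (1-p)*6.694217] = 15.332901
  V(1,1) = exp(-r*dt) * [p*6.694217 + (1-p)*0.000000] = 3.074486
  V(0,0) = exp(-r*dt) * [p*15.332901 + (1-p)*3.074486] = 8.701908

Answer: Price = V(0,0) = 8.7019


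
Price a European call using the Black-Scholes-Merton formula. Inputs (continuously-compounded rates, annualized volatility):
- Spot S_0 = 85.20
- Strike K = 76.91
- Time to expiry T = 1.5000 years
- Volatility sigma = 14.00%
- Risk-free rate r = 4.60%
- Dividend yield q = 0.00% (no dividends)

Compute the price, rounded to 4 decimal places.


d1 = (ln(S/K) + (r - q + 0.5*sigma^2) * T) / (sigma * sqrt(T)) = 1.08515619
d2 = d1 - sigma * sqrt(T) = 0.91369191
exp(-rT) = 0.93332668; exp(-qT) = 1.00000000
C = S_0 * exp(-qT) * N(d1) - K * exp(-rT) * N(d2)
N(d1) = 0.86107376; N(d2) = 0.81956062
C = 85.2000 * 1.00000000 * 0.86107376 - 76.9100 * 0.93332668 * 0.81956062 = 14.5337

Answer: Price = 14.5337


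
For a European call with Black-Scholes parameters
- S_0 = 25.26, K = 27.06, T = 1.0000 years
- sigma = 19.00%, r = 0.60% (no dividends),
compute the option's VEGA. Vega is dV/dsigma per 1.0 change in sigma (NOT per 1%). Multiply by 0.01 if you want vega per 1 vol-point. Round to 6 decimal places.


Answer: Vega = 9.801197

Derivation:
d1 = -0.2357079254; d2 = -0.4257079254
phi(d1) = 0.3880125299; exp(-qT) = 1.0000000000; exp(-rT) = 0.9940179641
Vega = S * exp(-qT) * phi(d1) * sqrt(T) = 25.2600 * 1.0000000000 * 0.3880125299 * 1.0000000000 = 9.801197


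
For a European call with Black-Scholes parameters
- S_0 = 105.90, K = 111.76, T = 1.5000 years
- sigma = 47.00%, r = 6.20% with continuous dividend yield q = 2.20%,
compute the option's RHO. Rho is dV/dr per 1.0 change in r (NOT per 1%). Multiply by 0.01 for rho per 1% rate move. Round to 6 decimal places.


Answer: Rho = 59.700874

Derivation:
d1 = 0.2984842884; d2 = -0.2771458012
phi(d1) = 0.3815608388; exp(-qT) = 0.9675385596; exp(-rT) = 0.9111935003
N(d2) = 0.3908340772
Rho = K*T*exp(-rT)*N(d2) = 111.7600 * 1.5000 * 0.9111935003 * 0.3908340772 = 59.700874


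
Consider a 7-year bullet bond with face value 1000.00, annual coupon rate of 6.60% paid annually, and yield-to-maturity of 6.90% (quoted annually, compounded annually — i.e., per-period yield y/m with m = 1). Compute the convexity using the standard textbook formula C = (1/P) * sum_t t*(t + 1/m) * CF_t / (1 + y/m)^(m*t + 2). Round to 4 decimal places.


Coupon per period c = face * coupon_rate / m = 66.000000
Periods per year m = 1; per-period yield y/m = 0.069000
Number of cashflows N = 7
Cashflows (t years, CF_t, discount factor 1/(1+y/m)^(m*t), PV):
  t = 1.0000: CF_t = 66.000000, DF = 0.935454, PV = 61.739944
  t = 2.0000: CF_t = 66.000000, DF = 0.875074, PV = 57.754859
  t = 3.0000: CF_t = 66.000000, DF = 0.818591, PV = 54.026996
  t = 4.0000: CF_t = 66.000000, DF = 0.765754, PV = 50.539753
  t = 5.0000: CF_t = 66.000000, DF = 0.716327, PV = 47.277599
  t = 6.0000: CF_t = 66.000000, DF = 0.670091, PV = 44.226004
  t = 7.0000: CF_t = 1066.000000, DF = 0.626839, PV = 668.210458
Price P = sum_t PV_t = 983.775612
Convexity numerator sum_t t*(t + 1/m) * CF_t / (1+y/m)^(m*t + 2):
  t = 1.0000: term = 108.053992
  t = 2.0000: term = 303.238518
  t = 3.0000: term = 567.331184
  t = 4.0000: term = 884.520087
  t = 5.0000: term = 1241.141376
  t = 6.0000: term = 1625.442400
  t = 7.0000: term = 32745.067108
Convexity = (1/P) * sum = 37474.794664 / 983.775612 = 38.092827

Answer: Convexity = 38.0928
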